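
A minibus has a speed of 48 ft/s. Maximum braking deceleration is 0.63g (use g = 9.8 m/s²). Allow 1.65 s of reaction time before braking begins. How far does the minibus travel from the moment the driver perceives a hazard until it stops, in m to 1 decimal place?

48 ft/s × 0.3048 = 14.6304 m/s.
a = 0.63 × 9.8 = 6.174 m/s².
Reaction distance = v·t_r = 14.6304 × 1.65 = 24.140 m.
Braking distance = v²/(2a) = 14.6304² / (2 × 6.174) = 214.049 / 12.348 = 17.335 m.
Total = 24.140 + 17.335 = 41.475 m.

Total stopping distance ≈ 41.5 m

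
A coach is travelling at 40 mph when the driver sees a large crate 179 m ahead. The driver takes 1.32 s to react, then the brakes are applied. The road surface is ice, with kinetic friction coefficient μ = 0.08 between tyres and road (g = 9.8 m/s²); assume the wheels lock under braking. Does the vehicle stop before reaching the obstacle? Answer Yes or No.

No

40 mph × 0.44704 = 17.8816 m/s.
a = μg = 0.08 × 9.8 = 0.784 m/s².
Reaction distance = 17.8816 × 1.32 = 23.604 m.
Braking distance = v²/(2a) = 319.752 / 1.568 = 203.923 m.
Total stopping distance = 23.604 + 203.923 = 227.527 m, vs 179 m available — it cannot stop in time and overshoots by 227.527 − 179 = 48.527 m.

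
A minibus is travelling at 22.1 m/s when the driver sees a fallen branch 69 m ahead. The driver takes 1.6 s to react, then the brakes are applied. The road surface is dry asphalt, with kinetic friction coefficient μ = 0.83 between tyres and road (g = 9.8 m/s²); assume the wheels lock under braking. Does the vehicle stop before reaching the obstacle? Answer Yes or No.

Yes

a = μg = 0.83 × 9.8 = 8.134 m/s².
Reaction distance = 22.1000 × 1.6 = 35.360 m.
Braking distance = v²/(2a) = 488.410 / 16.268 = 30.023 m.
Total stopping distance = 35.360 + 30.023 = 65.383 m, vs 69 m available — it stops with 69 − 65.383 = 3.617 m to spare.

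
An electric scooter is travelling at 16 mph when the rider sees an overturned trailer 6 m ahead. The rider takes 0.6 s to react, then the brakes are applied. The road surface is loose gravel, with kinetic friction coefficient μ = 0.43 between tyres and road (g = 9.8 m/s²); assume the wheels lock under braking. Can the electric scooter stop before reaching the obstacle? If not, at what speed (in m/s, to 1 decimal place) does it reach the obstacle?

16 mph × 0.44704 = 7.1526 m/s.
a = μg = 0.43 × 9.8 = 4.214 m/s².
Reaction distance = 7.1526 × 0.6 = 4.292 m.
Braking distance needed to stop: v²/(2a) = 51.160 / 8.428 = 6.070 m, so total needed = 4.292 + 6.070 = 10.362 m > 6 m — it cannot stop.
Distance remaining when braking begins: 6 − 4.292 = 1.708 m.
v² = v₀² − 2a·d = 51.160 − 2 × 4.214 × 1.708 = 36.765 m²/s².
v = √36.765 = 6.063 m/s.

No — it strikes the obstacle at 6.1 m/s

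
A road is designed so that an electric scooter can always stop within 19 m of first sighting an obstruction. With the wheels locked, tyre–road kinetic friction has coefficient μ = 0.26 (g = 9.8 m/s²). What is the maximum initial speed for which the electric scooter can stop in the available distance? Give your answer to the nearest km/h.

a = μg = 0.26 × 9.8 = 2.548 m/s².
v²/(2a) = d ⇒ v = √(2 × 2.548 × 19) = √96.82 = 9.8397 m/s.
9.8397 m/s × 3.6 = 35.423 km/h.

Maximum speed ≈ 35 km/h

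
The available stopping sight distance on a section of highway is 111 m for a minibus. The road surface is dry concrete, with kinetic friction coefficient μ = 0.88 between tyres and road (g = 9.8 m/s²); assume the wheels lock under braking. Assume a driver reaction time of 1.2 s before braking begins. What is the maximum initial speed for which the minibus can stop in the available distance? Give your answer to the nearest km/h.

a = μg = 0.88 × 9.8 = 8.624 m/s².
Stopping distance: v·t_r + v²/(2a) = 111 with t_r = 1.2 s and a = 8.624 m/s².
So v² + 20.698 v − 1914.53 = 0.
Positive root: v = −a·t_r + √((a·t_r)² + 2a·d) = −10.349 + √(107.102 + 1914.53) = 34.6136 m/s.
34.6136 m/s × 3.6 = 124.609 km/h.

Maximum speed ≈ 125 km/h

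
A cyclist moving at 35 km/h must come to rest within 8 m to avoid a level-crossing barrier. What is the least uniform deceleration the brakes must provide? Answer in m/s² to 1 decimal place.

Required deceleration ≈ 5.9 m/s²

35 km/h ÷ 3.6 = 9.7222 m/s.
v² = 2a·d ⇒ a = v²/(2d) = 9.7222² / (2 × 8.000) = 94.521 / 16.000 = 5.9076 m/s².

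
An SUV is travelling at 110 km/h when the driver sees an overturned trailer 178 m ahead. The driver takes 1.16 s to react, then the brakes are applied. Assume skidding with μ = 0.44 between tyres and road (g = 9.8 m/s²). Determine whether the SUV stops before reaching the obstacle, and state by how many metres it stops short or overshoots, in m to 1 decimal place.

110 km/h ÷ 3.6 = 30.5556 m/s.
a = μg = 0.44 × 9.8 = 4.312 m/s².
Reaction distance = 30.5556 × 1.16 = 35.444 m.
Braking distance = v²/(2a) = 933.645 / 8.624 = 108.261 m.
Total stopping distance = 35.444 + 108.261 = 143.705 m, vs 178 m available — it stops with 178 − 143.705 = 34.295 m to spare.

Yes — it stops 34.3 m short of the obstacle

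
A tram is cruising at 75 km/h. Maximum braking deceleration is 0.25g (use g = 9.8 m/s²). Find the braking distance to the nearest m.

75 km/h ÷ 3.6 = 20.8333 m/s.
a = 0.25 × 9.8 = 2.450 m/s².
Braking distance = v²/(2a) = 20.8333² / (2 × 2.450) = 434.026 / 4.900 = 88.577 m.

Braking distance ≈ 89 m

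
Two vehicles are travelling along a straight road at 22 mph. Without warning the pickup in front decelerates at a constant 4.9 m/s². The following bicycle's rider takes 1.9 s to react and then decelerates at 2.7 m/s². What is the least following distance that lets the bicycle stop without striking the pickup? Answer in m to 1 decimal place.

22 mph × 0.44704 = 9.8349 m/s.
Leader travels v²/(2a_L) = 96.725 / 9.800 = 9.870 m before stopping.
Follower covers v·t_r = 9.8349 × 1.9 = 18.686 m while reacting, then v²/(2a_F) = 96.725 / 5.400 = 17.912 m while braking, for a total of 18.686 + 17.912 = 36.598 m.
Since a_F ≤ a_L and the follower starts braking later, the follower is never slower than the leader, so the closest approach is when both have stopped.
Minimum gap = 36.598 − 9.870 = 26.728 m.

Minimum gap ≈ 26.7 m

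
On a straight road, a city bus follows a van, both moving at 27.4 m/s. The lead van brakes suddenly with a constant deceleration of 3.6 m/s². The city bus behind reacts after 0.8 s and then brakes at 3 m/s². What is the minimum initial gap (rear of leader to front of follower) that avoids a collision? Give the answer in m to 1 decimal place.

Leader travels v²/(2a_L) = 750.760 / 7.200 = 104.272 m before stopping.
Follower covers v·t_r = 27.4000 × 0.8 = 21.920 m while reacting, then v²/(2a_F) = 750.760 / 6.000 = 125.127 m while braking, for a total of 21.920 + 125.127 = 147.047 m.
Since a_F ≤ a_L and the follower starts braking later, the follower is never slower than the leader, so the closest approach is when both have stopped.
Minimum gap = 147.047 − 104.272 = 42.775 m.

Minimum gap ≈ 42.8 m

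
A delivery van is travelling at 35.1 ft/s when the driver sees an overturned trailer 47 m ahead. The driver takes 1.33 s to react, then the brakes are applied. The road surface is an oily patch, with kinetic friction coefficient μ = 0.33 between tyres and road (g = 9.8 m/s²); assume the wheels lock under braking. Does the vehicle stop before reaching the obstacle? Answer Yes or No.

35.1 ft/s × 0.3048 = 10.6985 m/s.
a = μg = 0.33 × 9.8 = 3.234 m/s².
Reaction distance = 10.6985 × 1.33 = 14.229 m.
Braking distance = v²/(2a) = 114.458 / 6.468 = 17.696 m.
Total stopping distance = 14.229 + 17.696 = 31.925 m, vs 47 m available — it stops with 47 − 31.925 = 15.075 m to spare.

Yes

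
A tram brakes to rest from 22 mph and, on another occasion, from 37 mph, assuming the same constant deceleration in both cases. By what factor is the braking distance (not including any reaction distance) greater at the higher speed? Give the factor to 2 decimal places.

Braking distance d = v²/(2a), so with a fixed, d ∝ v².
Factor = (37/22)² = 1.6818² = 2.8285.

Factor ≈ 2.83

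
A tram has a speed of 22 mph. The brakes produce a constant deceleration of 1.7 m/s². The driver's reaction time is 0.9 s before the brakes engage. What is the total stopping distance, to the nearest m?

22 mph × 0.44704 = 9.8349 m/s.
Reaction distance = v·t_r = 9.8349 × 0.9 = 8.851 m.
Braking distance = v²/(2a) = 9.8349² / (2 × 1.700) = 96.725 / 3.400 = 28.449 m.
Total = 8.851 + 28.449 = 37.300 m.

Total stopping distance ≈ 37 m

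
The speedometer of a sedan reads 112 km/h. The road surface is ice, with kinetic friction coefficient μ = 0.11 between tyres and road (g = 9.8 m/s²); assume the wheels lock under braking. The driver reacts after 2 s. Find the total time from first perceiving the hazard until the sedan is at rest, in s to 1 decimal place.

Total time ≈ 30.9 s

112 km/h ÷ 3.6 = 31.1111 m/s.
a = μg = 0.11 × 9.8 = 1.078 m/s².
Braking time = v/a = 31.1111 / 1.078 = 28.860 s.
Total = 2 + 28.860 = 30.860 s.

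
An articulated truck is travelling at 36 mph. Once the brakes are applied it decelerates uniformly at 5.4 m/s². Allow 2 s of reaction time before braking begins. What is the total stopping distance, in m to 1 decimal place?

36 mph × 0.44704 = 16.0934 m/s.
Reaction distance = v·t_r = 16.0934 × 2 = 32.187 m.
Braking distance = v²/(2a) = 16.0934² / (2 × 5.400) = 258.998 / 10.800 = 23.981 m.
Total = 32.187 + 23.981 = 56.168 m.

Total stopping distance ≈ 56.2 m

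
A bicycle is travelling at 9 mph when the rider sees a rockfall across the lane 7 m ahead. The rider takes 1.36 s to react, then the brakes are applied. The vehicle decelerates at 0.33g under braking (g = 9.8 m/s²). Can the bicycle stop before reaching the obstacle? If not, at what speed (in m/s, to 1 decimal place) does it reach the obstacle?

9 mph × 0.44704 = 4.0234 m/s.
a = 0.33 × 9.8 = 3.234 m/s².
Reaction distance = 4.0234 × 1.36 = 5.472 m.
Braking distance needed to stop: v²/(2a) = 16.188 / 6.468 = 2.503 m, so total needed = 5.472 + 2.503 = 7.975 m > 7 m — it cannot stop.
Distance remaining when braking begins: 7 − 5.472 = 1.528 m.
v² = v₀² − 2a·d = 16.188 − 2 × 3.234 × 1.528 = 6.305 m²/s².
v = √6.305 = 2.511 m/s.

No — it strikes the obstacle at 2.5 m/s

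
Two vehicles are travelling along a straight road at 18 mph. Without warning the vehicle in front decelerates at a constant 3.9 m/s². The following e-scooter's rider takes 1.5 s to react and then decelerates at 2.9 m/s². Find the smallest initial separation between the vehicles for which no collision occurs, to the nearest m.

18 mph × 0.44704 = 8.0467 m/s.
Leader travels v²/(2a_L) = 64.749 / 7.800 = 8.301 m before stopping.
Follower covers v·t_r = 8.0467 × 1.5 = 12.070 m while reacting, then v²/(2a_F) = 64.749 / 5.800 = 11.164 m while braking, for a total of 12.070 + 11.164 = 23.234 m.
Since a_F ≤ a_L and the follower starts braking later, the follower is never slower than the leader, so the closest approach is when both have stopped.
Minimum gap = 23.234 − 8.301 = 14.933 m.

Minimum gap ≈ 15 m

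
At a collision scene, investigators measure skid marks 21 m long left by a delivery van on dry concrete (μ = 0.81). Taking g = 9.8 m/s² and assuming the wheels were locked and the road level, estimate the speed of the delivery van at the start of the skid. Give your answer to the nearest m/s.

Initial speed ≈ 18 m/s

Deceleration a = μg = 0.81 × 9.8 = 7.938 m/s².
v = √(2a·d) = √(2 × 7.938 × 21) = √333.396 = 18.2591 m/s.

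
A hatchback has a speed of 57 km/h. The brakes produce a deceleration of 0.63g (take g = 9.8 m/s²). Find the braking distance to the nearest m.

57 km/h ÷ 3.6 = 15.8333 m/s.
a = 0.63 × 9.8 = 6.174 m/s².
Braking distance = v²/(2a) = 15.8333² / (2 × 6.174) = 250.693 / 12.348 = 20.302 m.

Braking distance ≈ 20 m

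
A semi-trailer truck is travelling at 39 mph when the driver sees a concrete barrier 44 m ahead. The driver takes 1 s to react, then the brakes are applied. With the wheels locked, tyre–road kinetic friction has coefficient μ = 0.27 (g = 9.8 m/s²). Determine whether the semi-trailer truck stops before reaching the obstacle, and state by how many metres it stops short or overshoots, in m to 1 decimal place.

No — it overshoots by 30.9 m

39 mph × 0.44704 = 17.4346 m/s.
a = μg = 0.27 × 9.8 = 2.646 m/s².
Reaction distance = 17.4346 × 1 = 17.435 m.
Braking distance = v²/(2a) = 303.965 / 5.292 = 57.439 m.
Total stopping distance = 17.435 + 57.439 = 74.874 m, vs 44 m available — it cannot stop in time and overshoots by 74.874 − 44 = 30.874 m.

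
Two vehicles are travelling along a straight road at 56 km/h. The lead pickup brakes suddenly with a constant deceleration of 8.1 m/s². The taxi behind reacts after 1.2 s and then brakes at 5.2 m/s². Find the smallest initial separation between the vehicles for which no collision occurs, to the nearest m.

56 km/h ÷ 3.6 = 15.5556 m/s.
Leader travels v²/(2a_L) = 241.977 / 16.200 = 14.937 m before stopping.
Follower covers v·t_r = 15.5556 × 1.2 = 18.667 m while reacting, then v²/(2a_F) = 241.977 / 10.400 = 23.267 m while braking, for a total of 18.667 + 23.267 = 41.934 m.
Since a_F ≤ a_L and the follower starts braking later, the follower is never slower than the leader, so the closest approach is when both have stopped.
Minimum gap = 41.934 − 14.937 = 26.997 m.

Minimum gap ≈ 27 m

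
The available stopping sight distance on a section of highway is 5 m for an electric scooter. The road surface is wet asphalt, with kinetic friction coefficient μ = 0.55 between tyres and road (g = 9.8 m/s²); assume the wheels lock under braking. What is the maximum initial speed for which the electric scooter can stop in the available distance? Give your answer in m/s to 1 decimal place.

Maximum speed ≈ 7.3 m/s

a = μg = 0.55 × 9.8 = 5.390 m/s².
v²/(2a) = d ⇒ v = √(2 × 5.390 × 5) = √53.90 = 7.3417 m/s.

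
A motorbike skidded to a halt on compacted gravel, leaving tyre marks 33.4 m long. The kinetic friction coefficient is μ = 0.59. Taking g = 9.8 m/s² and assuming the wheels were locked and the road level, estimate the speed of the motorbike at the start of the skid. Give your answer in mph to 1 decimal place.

Initial speed ≈ 44.0 mph

Deceleration a = μg = 0.59 × 9.8 = 5.782 m/s².
v = √(2a·d) = √(2 × 5.782 × 33.4) = √386.238 = 19.6529 m/s.
= 19.6529 ÷ 0.44704 = 43.962 mph.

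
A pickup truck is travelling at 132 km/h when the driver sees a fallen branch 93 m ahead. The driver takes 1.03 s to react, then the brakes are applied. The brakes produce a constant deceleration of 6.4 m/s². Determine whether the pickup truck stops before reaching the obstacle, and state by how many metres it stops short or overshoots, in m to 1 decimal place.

No — it overshoots by 49.8 m

132 km/h ÷ 3.6 = 36.6667 m/s.
Reaction distance = 36.6667 × 1.03 = 37.767 m.
Braking distance = v²/(2a) = 1344.447 / 12.800 = 105.035 m.
Total stopping distance = 37.767 + 105.035 = 142.802 m, vs 93 m available — it cannot stop in time and overshoots by 142.802 − 93 = 49.802 m.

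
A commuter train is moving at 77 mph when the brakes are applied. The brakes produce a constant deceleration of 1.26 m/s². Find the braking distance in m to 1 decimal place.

77 mph × 0.44704 = 34.4221 m/s.
Braking distance = v²/(2a) = 34.4221² / (2 × 1.260) = 1184.881 / 2.520 = 470.191 m.

Braking distance ≈ 470.2 m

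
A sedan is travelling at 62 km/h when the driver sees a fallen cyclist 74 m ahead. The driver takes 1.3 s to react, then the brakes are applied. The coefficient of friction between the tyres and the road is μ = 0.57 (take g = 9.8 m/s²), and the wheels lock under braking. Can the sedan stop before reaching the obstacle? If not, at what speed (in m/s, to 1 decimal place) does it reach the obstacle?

Yes — it stops about 25.1 m short of the obstacle, so it never reaches it

62 km/h ÷ 3.6 = 17.2222 m/s.
a = μg = 0.57 × 9.8 = 5.586 m/s².
Reaction distance = 17.2222 × 1.3 = 22.389 m.
Braking distance = v²/(2a) = 296.604 / 11.172 = 26.549 m.
Total stopping distance = 22.389 + 26.549 = 48.938 m, vs 74 m available — it stops with 74 − 48.938 = 25.062 m to spare.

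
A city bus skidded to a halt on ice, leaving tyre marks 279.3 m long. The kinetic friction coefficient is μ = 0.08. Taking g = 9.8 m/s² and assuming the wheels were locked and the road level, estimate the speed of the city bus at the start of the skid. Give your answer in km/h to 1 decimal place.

Initial speed ≈ 75.3 km/h

Deceleration a = μg = 0.08 × 9.8 = 0.784 m/s².
v = √(2a·d) = √(2 × 0.784 × 279.3) = √437.942 = 20.9271 m/s.
= 20.9271 × 3.6 = 75.338 km/h.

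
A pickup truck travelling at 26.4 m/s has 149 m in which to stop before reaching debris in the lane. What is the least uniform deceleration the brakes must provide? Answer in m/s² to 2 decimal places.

v² = 2a·d ⇒ a = v²/(2d) = 26.4000² / (2 × 149.000) = 696.960 / 298.000 = 2.3388 m/s².

Required deceleration ≈ 2.34 m/s²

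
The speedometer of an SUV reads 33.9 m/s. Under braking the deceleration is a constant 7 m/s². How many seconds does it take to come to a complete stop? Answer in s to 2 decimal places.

Braking time ≈ 4.84 s

Braking time = v/a = 33.9000 / 7.000 = 4.843 s.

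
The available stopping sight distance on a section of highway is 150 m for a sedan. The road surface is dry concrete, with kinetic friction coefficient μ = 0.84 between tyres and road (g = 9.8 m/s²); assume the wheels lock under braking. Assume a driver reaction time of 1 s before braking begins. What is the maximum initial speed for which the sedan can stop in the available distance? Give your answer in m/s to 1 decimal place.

Maximum speed ≈ 42.1 m/s

a = μg = 0.84 × 9.8 = 8.232 m/s².
Stopping distance: v·t_r + v²/(2a) = 150 with t_r = 1 s and a = 8.232 m/s².
So v² + 16.464 v − 2469.60 = 0.
Positive root: v = −a·t_r + √((a·t_r)² + 2a·d) = −8.232 + √(67.766 + 2469.60) = 42.1403 m/s.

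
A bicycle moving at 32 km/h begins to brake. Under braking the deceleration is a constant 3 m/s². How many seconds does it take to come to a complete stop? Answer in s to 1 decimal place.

32 km/h ÷ 3.6 = 8.8889 m/s.
Braking time = v/a = 8.8889 / 3.000 = 2.963 s.

Braking time ≈ 3.0 s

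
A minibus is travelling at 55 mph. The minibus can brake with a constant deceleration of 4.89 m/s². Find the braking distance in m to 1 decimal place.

Braking distance ≈ 61.8 m

55 mph × 0.44704 = 24.5872 m/s.
Braking distance = v²/(2a) = 24.5872² / (2 × 4.890) = 604.530 / 9.780 = 61.813 m.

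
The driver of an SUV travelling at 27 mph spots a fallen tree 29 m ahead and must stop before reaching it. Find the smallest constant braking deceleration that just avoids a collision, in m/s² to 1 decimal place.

Required deceleration ≈ 2.5 m/s²

27 mph × 0.44704 = 12.0701 m/s.
v² = 2a·d ⇒ a = v²/(2d) = 12.0701² / (2 × 29.000) = 145.687 / 58.000 = 2.5118 m/s².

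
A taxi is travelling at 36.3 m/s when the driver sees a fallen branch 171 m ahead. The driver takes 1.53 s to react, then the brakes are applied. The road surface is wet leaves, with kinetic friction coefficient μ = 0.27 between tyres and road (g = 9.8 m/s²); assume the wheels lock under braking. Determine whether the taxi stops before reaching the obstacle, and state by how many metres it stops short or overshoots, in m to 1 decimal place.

No — it overshoots by 133.5 m

a = μg = 0.27 × 9.8 = 2.646 m/s².
Reaction distance = 36.3000 × 1.53 = 55.539 m.
Braking distance = v²/(2a) = 1317.690 / 5.292 = 248.997 m.
Total stopping distance = 55.539 + 248.997 = 304.536 m, vs 171 m available — it cannot stop in time and overshoots by 304.536 − 171 = 133.536 m.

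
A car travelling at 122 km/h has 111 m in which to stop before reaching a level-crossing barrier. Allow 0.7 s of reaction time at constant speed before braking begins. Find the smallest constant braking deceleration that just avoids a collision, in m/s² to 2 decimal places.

Required deceleration ≈ 6.58 m/s²

122 km/h ÷ 3.6 = 33.8889 m/s.
Distance covered during reaction = 33.8889 × 0.7 = 23.722 m.
Distance available for braking: 111 − 23.722 = 87.278 m.
v² = 2a·d ⇒ a = v²/(2d) = 33.8889² / (2 × 87.278) = 1148.458 / 174.556 = 6.5793 m/s².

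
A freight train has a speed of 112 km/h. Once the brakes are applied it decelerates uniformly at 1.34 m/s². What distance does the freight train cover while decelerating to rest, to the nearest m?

112 km/h ÷ 3.6 = 31.1111 m/s.
Braking distance = v²/(2a) = 31.1111² / (2 × 1.340) = 967.901 / 2.680 = 361.157 m.

Braking distance ≈ 361 m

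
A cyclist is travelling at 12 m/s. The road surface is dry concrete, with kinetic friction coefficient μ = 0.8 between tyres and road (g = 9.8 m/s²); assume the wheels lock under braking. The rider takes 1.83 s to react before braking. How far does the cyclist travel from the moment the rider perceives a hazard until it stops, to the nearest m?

Total stopping distance ≈ 31 m

a = μg = 0.8 × 9.8 = 7.840 m/s².
Reaction distance = v·t_r = 12.0000 × 1.83 = 21.960 m.
Braking distance = v²/(2a) = 12.0000² / (2 × 7.840) = 144.000 / 15.680 = 9.184 m.
Total = 21.960 + 9.184 = 31.144 m.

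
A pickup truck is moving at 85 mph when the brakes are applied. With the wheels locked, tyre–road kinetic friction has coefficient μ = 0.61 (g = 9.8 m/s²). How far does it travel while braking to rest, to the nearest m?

85 mph × 0.44704 = 37.9984 m/s.
a = μg = 0.61 × 9.8 = 5.978 m/s².
Braking distance = v²/(2a) = 37.9984² / (2 × 5.978) = 1443.878 / 11.956 = 120.766 m.

Braking distance ≈ 121 m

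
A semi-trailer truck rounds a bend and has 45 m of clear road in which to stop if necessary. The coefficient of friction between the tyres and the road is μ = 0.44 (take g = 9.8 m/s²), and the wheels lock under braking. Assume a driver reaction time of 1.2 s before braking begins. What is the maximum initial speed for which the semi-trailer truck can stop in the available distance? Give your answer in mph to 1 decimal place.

Maximum speed ≈ 34.0 mph

a = μg = 0.44 × 9.8 = 4.312 m/s².
Stopping distance: v·t_r + v²/(2a) = 45 with t_r = 1.2 s and a = 4.312 m/s².
So v² + 10.349 v − 388.08 = 0.
Positive root: v = −a·t_r + √((a·t_r)² + 2a·d) = −5.174 + √(26.770 + 388.08) = 15.1939 m/s.
15.1939 m/s ÷ 0.44704 = 33.988 mph.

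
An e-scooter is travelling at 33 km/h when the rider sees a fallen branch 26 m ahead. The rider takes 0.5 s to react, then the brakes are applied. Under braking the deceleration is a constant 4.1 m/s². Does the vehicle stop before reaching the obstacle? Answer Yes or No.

33 km/h ÷ 3.6 = 9.1667 m/s.
Reaction distance = 9.1667 × 0.5 = 4.583 m.
Braking distance = v²/(2a) = 84.028 / 8.200 = 10.247 m.
Total stopping distance = 4.583 + 10.247 = 14.830 m, vs 26 m available — it stops with 26 − 14.830 = 11.170 m to spare.

Yes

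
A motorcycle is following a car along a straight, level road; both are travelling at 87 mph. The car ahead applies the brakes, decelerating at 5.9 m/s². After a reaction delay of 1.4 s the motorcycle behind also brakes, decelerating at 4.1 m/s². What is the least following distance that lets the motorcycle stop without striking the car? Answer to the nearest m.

87 mph × 0.44704 = 38.8925 m/s.
Leader travels v²/(2a_L) = 1512.627 / 11.800 = 128.189 m before stopping.
Follower covers v·t_r = 38.8925 × 1.4 = 54.449 m while reacting, then v²/(2a_F) = 1512.627 / 8.200 = 184.467 m while braking, for a total of 54.449 + 184.467 = 238.916 m.
Since a_F ≤ a_L and the follower starts braking later, the follower is never slower than the leader, so the closest approach is when both have stopped.
Minimum gap = 238.916 − 128.189 = 110.727 m.

Minimum gap ≈ 111 m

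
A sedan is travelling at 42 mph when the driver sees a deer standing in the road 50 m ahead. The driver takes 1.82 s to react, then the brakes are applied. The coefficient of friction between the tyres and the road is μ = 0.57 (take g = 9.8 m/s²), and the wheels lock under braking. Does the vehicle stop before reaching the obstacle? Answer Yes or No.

42 mph × 0.44704 = 18.7757 m/s.
a = μg = 0.57 × 9.8 = 5.586 m/s².
Reaction distance = 18.7757 × 1.82 = 34.172 m.
Braking distance = v²/(2a) = 352.527 / 11.172 = 31.555 m.
Total stopping distance = 34.172 + 31.555 = 65.727 m, vs 50 m available — it cannot stop in time and overshoots by 65.727 − 50 = 15.727 m.

No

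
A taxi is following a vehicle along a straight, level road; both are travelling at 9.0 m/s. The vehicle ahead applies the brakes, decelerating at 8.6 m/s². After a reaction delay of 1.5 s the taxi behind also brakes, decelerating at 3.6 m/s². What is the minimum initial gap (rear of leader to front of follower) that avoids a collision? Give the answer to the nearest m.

Minimum gap ≈ 20 m

Leader travels v²/(2a_L) = 81.000 / 17.200 = 4.709 m before stopping.
Follower covers v·t_r = 9.0000 × 1.5 = 13.500 m while reacting, then v²/(2a_F) = 81.000 / 7.200 = 11.250 m while braking, for a total of 13.500 + 11.250 = 24.750 m.
Since a_F ≤ a_L and the follower starts braking later, the follower is never slower than the leader, so the closest approach is when both have stopped.
Minimum gap = 24.750 − 4.709 = 20.041 m.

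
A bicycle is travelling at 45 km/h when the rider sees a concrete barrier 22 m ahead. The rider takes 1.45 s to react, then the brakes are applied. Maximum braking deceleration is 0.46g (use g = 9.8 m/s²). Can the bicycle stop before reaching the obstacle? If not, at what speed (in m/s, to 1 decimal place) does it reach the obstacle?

45 km/h ÷ 3.6 = 12.5000 m/s.
a = 0.46 × 9.8 = 4.508 m/s².
Reaction distance = 12.5000 × 1.45 = 18.125 m.
Braking distance needed to stop: v²/(2a) = 156.250 / 9.016 = 17.330 m, so total needed = 18.125 + 17.330 = 35.455 m > 22 m — it cannot stop.
Distance remaining when braking begins: 22 − 18.125 = 3.875 m.
v² = v₀² − 2a·d = 156.250 − 2 × 4.508 × 3.875 = 121.313 m²/s².
v = √121.313 = 11.014 m/s.

No — it strikes the obstacle at 11.0 m/s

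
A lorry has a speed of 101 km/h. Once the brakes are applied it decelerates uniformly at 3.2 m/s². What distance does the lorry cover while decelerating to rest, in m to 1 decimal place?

101 km/h ÷ 3.6 = 28.0556 m/s.
Braking distance = v²/(2a) = 28.0556² / (2 × 3.200) = 787.117 / 6.400 = 122.987 m.

Braking distance ≈ 123.0 m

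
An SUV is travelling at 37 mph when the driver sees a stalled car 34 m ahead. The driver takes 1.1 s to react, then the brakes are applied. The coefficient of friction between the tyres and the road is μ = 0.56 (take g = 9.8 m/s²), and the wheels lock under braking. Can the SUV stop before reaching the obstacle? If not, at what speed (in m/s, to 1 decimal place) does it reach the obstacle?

37 mph × 0.44704 = 16.5405 m/s.
a = μg = 0.56 × 9.8 = 5.488 m/s².
Reaction distance = 16.5405 × 1.1 = 18.195 m.
Braking distance needed to stop: v²/(2a) = 273.588 / 10.976 = 24.926 m, so total needed = 18.195 + 24.926 = 43.121 m > 34 m — it cannot stop.
Distance remaining when braking begins: 34 − 18.195 = 15.805 m.
v² = v₀² − 2a·d = 273.588 − 2 × 5.488 × 15.805 = 100.112 m²/s².
v = √100.112 = 10.006 m/s.

No — it strikes the obstacle at 10.0 m/s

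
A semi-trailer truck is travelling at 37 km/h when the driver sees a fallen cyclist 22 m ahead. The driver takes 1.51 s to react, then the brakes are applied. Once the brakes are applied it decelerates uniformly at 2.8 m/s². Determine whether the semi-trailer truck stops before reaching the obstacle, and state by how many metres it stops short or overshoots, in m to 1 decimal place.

37 km/h ÷ 3.6 = 10.2778 m/s.
Reaction distance = 10.2778 × 1.51 = 15.519 m.
Braking distance = v²/(2a) = 105.633 / 5.600 = 18.863 m.
Total stopping distance = 15.519 + 18.863 = 34.382 m, vs 22 m available — it cannot stop in time and overshoots by 34.382 − 22 = 12.382 m.

No — it overshoots by 12.4 m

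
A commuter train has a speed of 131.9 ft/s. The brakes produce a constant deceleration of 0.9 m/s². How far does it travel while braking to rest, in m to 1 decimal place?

Braking distance ≈ 897.9 m

131.9 ft/s × 0.3048 = 40.2031 m/s.
Braking distance = v²/(2a) = 40.2031² / (2 × 0.900) = 1616.289 / 1.800 = 897.938 m.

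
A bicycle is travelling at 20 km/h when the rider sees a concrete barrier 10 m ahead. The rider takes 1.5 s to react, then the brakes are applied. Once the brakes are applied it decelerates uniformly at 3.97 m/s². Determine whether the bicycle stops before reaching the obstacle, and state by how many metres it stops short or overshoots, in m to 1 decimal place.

No — it overshoots by 2.2 m

20 km/h ÷ 3.6 = 5.5556 m/s.
Reaction distance = 5.5556 × 1.5 = 8.333 m.
Braking distance = v²/(2a) = 30.865 / 7.940 = 3.887 m.
Total stopping distance = 8.333 + 3.887 = 12.220 m, vs 10 m available — it cannot stop in time and overshoots by 12.220 − 10 = 2.220 m.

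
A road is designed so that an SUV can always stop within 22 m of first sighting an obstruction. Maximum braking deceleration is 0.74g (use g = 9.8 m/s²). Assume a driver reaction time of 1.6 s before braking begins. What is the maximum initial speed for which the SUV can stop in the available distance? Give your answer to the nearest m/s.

Maximum speed ≈ 10 m/s

a = 0.74 × 9.8 = 7.252 m/s².
Stopping distance: v·t_r + v²/(2a) = 22 with t_r = 1.6 s and a = 7.252 m/s².
So v² + 23.206 v − 319.09 = 0.
Positive root: v = −a·t_r + √((a·t_r)² + 2a·d) = −11.603 + √(134.630 + 319.09) = 9.6977 m/s.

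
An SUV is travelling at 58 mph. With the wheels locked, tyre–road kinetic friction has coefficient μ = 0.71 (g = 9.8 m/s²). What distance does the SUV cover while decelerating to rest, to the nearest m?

58 mph × 0.44704 = 25.9283 m/s.
a = μg = 0.71 × 9.8 = 6.958 m/s².
Braking distance = v²/(2a) = 25.9283² / (2 × 6.958) = 672.277 / 13.916 = 48.310 m.

Braking distance ≈ 48 m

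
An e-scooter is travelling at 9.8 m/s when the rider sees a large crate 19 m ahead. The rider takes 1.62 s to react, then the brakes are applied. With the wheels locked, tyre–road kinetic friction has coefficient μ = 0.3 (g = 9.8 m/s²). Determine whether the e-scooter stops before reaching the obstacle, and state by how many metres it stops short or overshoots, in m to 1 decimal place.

a = μg = 0.3 × 9.8 = 2.940 m/s².
Reaction distance = 9.8000 × 1.62 = 15.876 m.
Braking distance = v²/(2a) = 96.040 / 5.880 = 16.333 m.
Total stopping distance = 15.876 + 16.333 = 32.209 m, vs 19 m available — it cannot stop in time and overshoots by 32.209 − 19 = 13.209 m.

No — it overshoots by 13.2 m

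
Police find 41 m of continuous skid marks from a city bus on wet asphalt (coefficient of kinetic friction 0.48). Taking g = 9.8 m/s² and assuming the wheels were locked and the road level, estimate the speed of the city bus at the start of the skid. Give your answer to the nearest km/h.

Initial speed ≈ 71 km/h

Deceleration a = μg = 0.48 × 9.8 = 4.704 m/s².
v = √(2a·d) = √(2 × 4.704 × 41) = √385.728 = 19.6400 m/s.
= 19.6400 × 3.6 = 70.704 km/h.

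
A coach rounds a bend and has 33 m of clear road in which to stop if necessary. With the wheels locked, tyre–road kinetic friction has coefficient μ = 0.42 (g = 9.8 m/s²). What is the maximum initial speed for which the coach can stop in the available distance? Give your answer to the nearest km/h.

Maximum speed ≈ 59 km/h

a = μg = 0.42 × 9.8 = 4.116 m/s².
v²/(2a) = d ⇒ v = √(2 × 4.116 × 33) = √271.66 = 16.4821 m/s.
16.4821 m/s × 3.6 = 59.336 km/h.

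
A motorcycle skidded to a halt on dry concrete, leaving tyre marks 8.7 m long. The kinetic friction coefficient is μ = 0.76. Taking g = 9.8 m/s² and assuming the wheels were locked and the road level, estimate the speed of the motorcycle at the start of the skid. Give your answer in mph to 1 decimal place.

Initial speed ≈ 25.5 mph

Deceleration a = μg = 0.76 × 9.8 = 7.448 m/s².
v = √(2a·d) = √(2 × 7.448 × 8.7) = √129.595 = 11.3840 m/s.
= 11.3840 ÷ 0.44704 = 25.465 mph.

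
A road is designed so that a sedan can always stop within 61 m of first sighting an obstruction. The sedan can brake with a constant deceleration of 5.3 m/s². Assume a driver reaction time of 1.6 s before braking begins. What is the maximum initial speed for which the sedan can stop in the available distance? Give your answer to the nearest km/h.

Maximum speed ≈ 66 km/h

Stopping distance: v·t_r + v²/(2a) = 61 with t_r = 1.6 s and a = 5.300 m/s².
So v² + 16.960 v − 646.60 = 0.
Positive root: v = −a·t_r + √((a·t_r)² + 2a·d) = −8.480 + √(71.910 + 646.60) = 18.3250 m/s.
18.3250 m/s × 3.6 = 65.970 km/h.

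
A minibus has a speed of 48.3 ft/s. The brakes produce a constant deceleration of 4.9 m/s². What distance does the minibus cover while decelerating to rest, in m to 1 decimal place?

48.3 ft/s × 0.3048 = 14.7218 m/s.
Braking distance = v²/(2a) = 14.7218² / (2 × 4.900) = 216.731 / 9.800 = 22.115 m.

Braking distance ≈ 22.1 m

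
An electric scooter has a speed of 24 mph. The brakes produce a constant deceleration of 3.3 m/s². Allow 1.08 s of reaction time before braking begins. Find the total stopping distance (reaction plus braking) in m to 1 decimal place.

24 mph × 0.44704 = 10.7290 m/s.
Reaction distance = v·t_r = 10.7290 × 1.08 = 11.587 m.
Braking distance = v²/(2a) = 10.7290² / (2 × 3.300) = 115.111 / 6.600 = 17.441 m.
Total = 11.587 + 17.441 = 29.028 m.

Total stopping distance ≈ 29.0 m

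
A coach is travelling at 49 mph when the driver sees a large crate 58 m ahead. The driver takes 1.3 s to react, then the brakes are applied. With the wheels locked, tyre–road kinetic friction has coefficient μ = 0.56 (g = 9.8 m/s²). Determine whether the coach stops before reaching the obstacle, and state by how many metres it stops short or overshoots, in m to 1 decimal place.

No — it overshoots by 14.2 m

49 mph × 0.44704 = 21.9050 m/s.
a = μg = 0.56 × 9.8 = 5.488 m/s².
Reaction distance = 21.9050 × 1.3 = 28.477 m.
Braking distance = v²/(2a) = 479.829 / 10.976 = 43.716 m.
Total stopping distance = 28.477 + 43.716 = 72.193 m, vs 58 m available — it cannot stop in time and overshoots by 72.193 − 58 = 14.193 m.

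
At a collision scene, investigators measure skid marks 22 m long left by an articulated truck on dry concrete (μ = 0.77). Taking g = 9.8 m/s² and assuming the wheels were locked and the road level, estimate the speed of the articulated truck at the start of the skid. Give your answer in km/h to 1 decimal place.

Deceleration a = μg = 0.77 × 9.8 = 7.546 m/s².
v = √(2a·d) = √(2 × 7.546 × 22) = √332.024 = 18.2215 m/s.
= 18.2215 × 3.6 = 65.597 km/h.

Initial speed ≈ 65.6 km/h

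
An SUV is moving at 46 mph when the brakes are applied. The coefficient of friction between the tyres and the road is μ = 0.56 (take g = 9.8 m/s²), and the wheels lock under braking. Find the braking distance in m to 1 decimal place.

Braking distance ≈ 38.5 m

46 mph × 0.44704 = 20.5638 m/s.
a = μg = 0.56 × 9.8 = 5.488 m/s².
Braking distance = v²/(2a) = 20.5638² / (2 × 5.488) = 422.870 / 10.976 = 38.527 m.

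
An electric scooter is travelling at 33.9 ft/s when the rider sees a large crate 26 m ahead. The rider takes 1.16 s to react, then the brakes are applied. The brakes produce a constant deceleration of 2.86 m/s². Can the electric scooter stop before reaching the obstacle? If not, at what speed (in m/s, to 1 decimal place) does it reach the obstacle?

No — it strikes the obstacle at 5.2 m/s

33.9 ft/s × 0.3048 = 10.3327 m/s.
Reaction distance = 10.3327 × 1.16 = 11.986 m.
Braking distance needed to stop: v²/(2a) = 106.765 / 5.720 = 18.665 m, so total needed = 11.986 + 18.665 = 30.651 m > 26 m — it cannot stop.
Distance remaining when braking begins: 26 − 11.986 = 14.014 m.
v² = v₀² − 2a·d = 106.765 − 2 × 2.860 × 14.014 = 26.605 m²/s².
v = √26.605 = 5.158 m/s.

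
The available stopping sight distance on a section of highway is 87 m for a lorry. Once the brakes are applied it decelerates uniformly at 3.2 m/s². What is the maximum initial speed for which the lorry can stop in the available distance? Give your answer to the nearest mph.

v²/(2a) = d ⇒ v = √(2 × 3.200 × 87) = √556.80 = 23.5966 m/s.
23.5966 m/s ÷ 0.44704 = 52.784 mph.

Maximum speed ≈ 53 mph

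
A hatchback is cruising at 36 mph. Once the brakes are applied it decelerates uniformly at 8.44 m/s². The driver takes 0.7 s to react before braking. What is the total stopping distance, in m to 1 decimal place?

Total stopping distance ≈ 26.6 m

36 mph × 0.44704 = 16.0934 m/s.
Reaction distance = v·t_r = 16.0934 × 0.7 = 11.265 m.
Braking distance = v²/(2a) = 16.0934² / (2 × 8.440) = 258.998 / 16.880 = 15.343 m.
Total = 11.265 + 15.343 = 26.608 m.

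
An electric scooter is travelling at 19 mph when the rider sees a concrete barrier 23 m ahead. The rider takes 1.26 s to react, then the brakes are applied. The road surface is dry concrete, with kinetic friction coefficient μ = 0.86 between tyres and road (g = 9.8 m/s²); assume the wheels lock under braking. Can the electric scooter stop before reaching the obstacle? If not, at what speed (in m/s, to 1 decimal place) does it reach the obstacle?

19 mph × 0.44704 = 8.4938 m/s.
a = μg = 0.86 × 9.8 = 8.428 m/s².
Reaction distance = 8.4938 × 1.26 = 10.702 m.
Braking distance = v²/(2a) = 72.145 / 16.856 = 4.280 m.
Total stopping distance = 10.702 + 4.280 = 14.982 m, vs 23 m available — it stops with 23 − 14.982 = 8.018 m to spare.

Yes — it stops about 8.0 m short of the obstacle, so it never reaches it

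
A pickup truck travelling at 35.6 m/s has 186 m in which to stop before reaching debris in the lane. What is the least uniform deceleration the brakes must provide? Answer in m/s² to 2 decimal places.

v² = 2a·d ⇒ a = v²/(2d) = 35.6000² / (2 × 186.000) = 1267.360 / 372.000 = 3.4069 m/s².

Required deceleration ≈ 3.41 m/s²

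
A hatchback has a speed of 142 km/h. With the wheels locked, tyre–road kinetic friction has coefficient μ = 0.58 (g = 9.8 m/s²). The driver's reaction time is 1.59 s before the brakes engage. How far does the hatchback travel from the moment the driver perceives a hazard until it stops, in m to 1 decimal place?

142 km/h ÷ 3.6 = 39.4444 m/s.
a = μg = 0.58 × 9.8 = 5.684 m/s².
Reaction distance = v·t_r = 39.4444 × 1.59 = 62.717 m.
Braking distance = v²/(2a) = 39.4444² / (2 × 5.684) = 1555.861 / 11.368 = 136.863 m.
Total = 62.717 + 136.863 = 199.580 m.

Total stopping distance ≈ 199.6 m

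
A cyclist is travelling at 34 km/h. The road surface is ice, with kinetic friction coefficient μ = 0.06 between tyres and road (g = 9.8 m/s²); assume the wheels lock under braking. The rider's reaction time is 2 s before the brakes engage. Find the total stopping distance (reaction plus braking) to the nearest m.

34 km/h ÷ 3.6 = 9.4444 m/s.
a = μg = 0.06 × 9.8 = 0.588 m/s².
Reaction distance = v·t_r = 9.4444 × 2 = 18.889 m.
Braking distance = v²/(2a) = 9.4444² / (2 × 0.588) = 89.197 / 1.176 = 75.848 m.
Total = 18.889 + 75.848 = 94.737 m.

Total stopping distance ≈ 95 m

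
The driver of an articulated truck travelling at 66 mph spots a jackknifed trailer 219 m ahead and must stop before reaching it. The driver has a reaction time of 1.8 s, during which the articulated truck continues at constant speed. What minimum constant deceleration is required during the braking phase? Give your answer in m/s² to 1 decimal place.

66 mph × 0.44704 = 29.5046 m/s.
Distance covered during reaction = 29.5046 × 1.8 = 53.108 m.
Distance available for braking: 219 − 53.108 = 165.892 m.
v² = 2a·d ⇒ a = v²/(2d) = 29.5046² / (2 × 165.892) = 870.521 / 331.784 = 2.6238 m/s².

Required deceleration ≈ 2.6 m/s²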